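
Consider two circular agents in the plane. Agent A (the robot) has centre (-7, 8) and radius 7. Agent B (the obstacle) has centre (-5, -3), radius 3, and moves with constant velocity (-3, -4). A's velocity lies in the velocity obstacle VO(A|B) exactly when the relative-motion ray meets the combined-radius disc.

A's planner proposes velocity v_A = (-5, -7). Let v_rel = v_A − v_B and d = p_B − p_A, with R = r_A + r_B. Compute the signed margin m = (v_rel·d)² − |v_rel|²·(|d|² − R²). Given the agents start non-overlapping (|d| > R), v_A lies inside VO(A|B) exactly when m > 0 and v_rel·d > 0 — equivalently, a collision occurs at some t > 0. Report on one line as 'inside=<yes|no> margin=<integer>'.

d = (2, -11),  |d|² = 125;  R = 7+3 = 10,  c = 125−10² = 25
v_rel = (-2, -3),  |v_rel|² = 13;  v_rel·d = (-2)·(2) + (-3)·(-11) = 29
13·t² − 58·t + 25 = 0  ⇒  m = 29² − 13·25 = 516
m = 516 > 0,  v_rel·d = 29 > 0  ⇒  inside

inside=yes margin=516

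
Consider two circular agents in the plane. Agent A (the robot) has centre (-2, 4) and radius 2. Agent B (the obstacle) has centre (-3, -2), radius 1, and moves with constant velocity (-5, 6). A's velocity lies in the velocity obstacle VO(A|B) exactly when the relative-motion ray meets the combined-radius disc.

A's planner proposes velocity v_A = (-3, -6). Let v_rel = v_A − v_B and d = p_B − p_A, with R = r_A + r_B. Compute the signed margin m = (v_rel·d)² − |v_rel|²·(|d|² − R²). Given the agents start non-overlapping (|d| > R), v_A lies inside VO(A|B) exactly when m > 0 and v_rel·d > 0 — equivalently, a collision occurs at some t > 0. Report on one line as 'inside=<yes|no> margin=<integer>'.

d = (-1, -6),  |d|² = 37;  R = 2+1 = 3,  c = 37−3² = 28
v_rel = (2, -12),  |v_rel|² = 148;  v_rel·d = (2)·(-1) + (-12)·(-6) = 70
148·t² − 140·t + 28 = 0  ⇒  m = 70² − 148·28 = 756
m = 756 > 0,  v_rel·d = 70 > 0  ⇒  inside

inside=yes margin=756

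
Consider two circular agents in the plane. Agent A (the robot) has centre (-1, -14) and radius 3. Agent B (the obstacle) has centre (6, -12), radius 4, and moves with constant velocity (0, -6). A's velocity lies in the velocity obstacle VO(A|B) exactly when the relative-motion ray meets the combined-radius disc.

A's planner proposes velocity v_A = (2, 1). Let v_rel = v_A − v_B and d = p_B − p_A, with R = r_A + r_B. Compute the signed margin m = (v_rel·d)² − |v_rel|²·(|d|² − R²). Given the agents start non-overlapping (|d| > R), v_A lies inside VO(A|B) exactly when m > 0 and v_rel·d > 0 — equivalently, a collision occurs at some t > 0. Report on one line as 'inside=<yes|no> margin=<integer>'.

d = (7, 2),  |d|² = 53;  R = 3+4 = 7,  c = 53−7² = 4
v_rel = (2, 7),  |v_rel|² = 53;  v_rel·d = (2)·(7) + (7)·(2) = 28
53·t² − 56·t + 4 = 0  ⇒  m = 28² − 53·4 = 572
m = 572 > 0,  v_rel·d = 28 > 0  ⇒  inside

inside=yes margin=572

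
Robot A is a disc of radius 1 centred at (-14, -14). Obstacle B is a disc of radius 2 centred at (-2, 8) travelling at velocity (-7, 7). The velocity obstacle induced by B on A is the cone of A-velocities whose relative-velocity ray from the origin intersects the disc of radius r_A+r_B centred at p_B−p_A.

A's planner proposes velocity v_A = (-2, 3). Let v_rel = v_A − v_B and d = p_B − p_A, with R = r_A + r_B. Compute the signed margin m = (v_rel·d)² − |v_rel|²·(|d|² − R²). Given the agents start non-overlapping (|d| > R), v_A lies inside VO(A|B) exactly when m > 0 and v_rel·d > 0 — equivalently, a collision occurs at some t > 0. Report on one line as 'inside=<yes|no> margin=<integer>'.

d = (12, 22),  |d|² = 628;  R = 1+2 = 3,  c = 628−3² = 619
v_rel = (5, -4),  |v_rel|² = 41;  v_rel·d = (5)·(12) + (-4)·(22) = -28
41·t² + 56·t + 619 = 0  ⇒  m = (-28)² − 41·619 = -24595
m = -24595 < 0,  v_rel·d = -28 < 0  ⇒  outside

inside=no margin=-24595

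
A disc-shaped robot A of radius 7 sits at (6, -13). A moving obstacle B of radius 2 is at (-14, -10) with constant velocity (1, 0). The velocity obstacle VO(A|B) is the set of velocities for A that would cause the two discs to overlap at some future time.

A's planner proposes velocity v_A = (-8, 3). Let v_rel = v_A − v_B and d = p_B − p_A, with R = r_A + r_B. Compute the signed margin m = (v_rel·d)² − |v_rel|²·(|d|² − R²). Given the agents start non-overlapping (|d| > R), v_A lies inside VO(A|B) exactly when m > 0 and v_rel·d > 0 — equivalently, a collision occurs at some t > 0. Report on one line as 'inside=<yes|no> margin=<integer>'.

d = (-20, 3),  |d|² = 409;  R = 7+2 = 9,  c = 409−9² = 328
v_rel = (-9, 3),  |v_rel|² = 90;  v_rel·d = (-9)·(-20) + (3)·(3) = 189
90·t² − 378·t + 328 = 0  ⇒  m = 189² − 90·328 = 6201
m = 6201 > 0,  v_rel·d = 189 > 0  ⇒  inside

inside=yes margin=6201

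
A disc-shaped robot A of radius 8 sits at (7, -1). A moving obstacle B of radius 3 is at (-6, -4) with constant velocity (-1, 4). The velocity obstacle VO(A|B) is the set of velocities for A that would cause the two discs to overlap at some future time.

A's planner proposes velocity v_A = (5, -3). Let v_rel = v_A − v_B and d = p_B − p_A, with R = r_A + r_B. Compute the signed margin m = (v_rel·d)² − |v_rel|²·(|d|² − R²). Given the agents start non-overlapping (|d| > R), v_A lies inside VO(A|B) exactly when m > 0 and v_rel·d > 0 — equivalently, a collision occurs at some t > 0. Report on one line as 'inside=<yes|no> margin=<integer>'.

d = (-13, -3),  |d|² = 178;  R = 8+3 = 11,  c = 178−11² = 57
v_rel = (6, -7),  |v_rel|² = 85;  v_rel·d = (6)·(-13) + (-7)·(-3) = -57
85·t² + 114·t + 57 = 0  ⇒  m = (-57)² − 85·57 = -1596
m = -1596 < 0,  v_rel·d = -57 < 0  ⇒  outside

inside=no margin=-1596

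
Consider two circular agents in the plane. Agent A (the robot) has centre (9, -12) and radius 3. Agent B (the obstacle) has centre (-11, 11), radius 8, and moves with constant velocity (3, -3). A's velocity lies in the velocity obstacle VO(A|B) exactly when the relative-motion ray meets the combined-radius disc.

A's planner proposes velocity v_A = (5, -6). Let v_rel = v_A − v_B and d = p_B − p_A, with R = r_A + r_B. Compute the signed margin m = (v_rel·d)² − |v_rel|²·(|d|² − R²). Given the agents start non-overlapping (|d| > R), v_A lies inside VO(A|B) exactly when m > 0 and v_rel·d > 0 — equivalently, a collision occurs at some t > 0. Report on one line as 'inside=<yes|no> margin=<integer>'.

d = (-20, 23),  |d|² = 929;  R = 3+8 = 11,  c = 929−11² = 808
v_rel = (2, -3),  |v_rel|² = 13;  v_rel·d = (2)·(-20) + (-3)·(23) = -109
13·t² + 218·t + 808 = 0  ⇒  m = (-109)² − 13·808 = 1377
m = 1377 > 0,  v_rel·d = -109 < 0  ⇒  outside

inside=no margin=1377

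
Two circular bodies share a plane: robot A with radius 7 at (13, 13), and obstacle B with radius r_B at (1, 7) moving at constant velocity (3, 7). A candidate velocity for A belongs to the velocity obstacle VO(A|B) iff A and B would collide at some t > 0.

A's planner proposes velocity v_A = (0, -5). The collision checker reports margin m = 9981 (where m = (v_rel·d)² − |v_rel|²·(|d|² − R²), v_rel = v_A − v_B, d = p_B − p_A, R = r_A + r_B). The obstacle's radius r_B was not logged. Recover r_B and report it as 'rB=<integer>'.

m = 9981
d = (-12, -6);  v_rel = (-3, -12),  |v_rel|² = 153
v_rel×d = (-3)·(-6) − (-12)·(-12) = -126
since m = R²·153 − (-126)²:  R² = (15876 + 9981) / 153 = 169
R = √169 = 13  ⇒  r_B = 13 − 7 = 6

rB=6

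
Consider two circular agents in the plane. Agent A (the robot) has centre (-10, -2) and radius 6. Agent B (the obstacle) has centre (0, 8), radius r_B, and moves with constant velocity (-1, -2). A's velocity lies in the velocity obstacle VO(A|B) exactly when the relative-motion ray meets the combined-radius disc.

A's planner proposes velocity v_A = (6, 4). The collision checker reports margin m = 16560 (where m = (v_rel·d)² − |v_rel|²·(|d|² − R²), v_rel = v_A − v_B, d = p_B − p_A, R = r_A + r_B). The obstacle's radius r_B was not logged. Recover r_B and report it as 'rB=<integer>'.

m = 16560
d = (10, 10);  v_rel = (7, 6),  |v_rel|² = 85
v_rel×d = (7)·(10) − (6)·(10) = 10
since m = R²·85 − 10²:  R² = (100 + 16560) / 85 = 196
R = √196 = 14  ⇒  r_B = 14 − 6 = 8

rB=8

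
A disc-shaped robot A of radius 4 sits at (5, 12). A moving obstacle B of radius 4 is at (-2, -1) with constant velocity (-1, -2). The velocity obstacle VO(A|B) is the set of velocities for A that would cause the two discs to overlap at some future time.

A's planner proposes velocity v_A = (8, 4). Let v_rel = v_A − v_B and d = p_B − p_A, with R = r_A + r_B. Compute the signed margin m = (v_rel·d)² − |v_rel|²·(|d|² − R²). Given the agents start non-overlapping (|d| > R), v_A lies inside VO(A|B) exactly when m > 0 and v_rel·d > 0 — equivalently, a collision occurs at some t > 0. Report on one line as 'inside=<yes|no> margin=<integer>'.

d = (-7, -13),  |d|² = 218;  R = 4+4 = 8,  c = 218−8² = 154
v_rel = (9, 6),  |v_rel|² = 117;  v_rel·d = (9)·(-7) + (6)·(-13) = -141
117·t² + 282·t + 154 = 0  ⇒  m = (-141)² − 117·154 = 1863
m = 1863 > 0,  v_rel·d = -141 < 0  ⇒  outside

inside=no margin=1863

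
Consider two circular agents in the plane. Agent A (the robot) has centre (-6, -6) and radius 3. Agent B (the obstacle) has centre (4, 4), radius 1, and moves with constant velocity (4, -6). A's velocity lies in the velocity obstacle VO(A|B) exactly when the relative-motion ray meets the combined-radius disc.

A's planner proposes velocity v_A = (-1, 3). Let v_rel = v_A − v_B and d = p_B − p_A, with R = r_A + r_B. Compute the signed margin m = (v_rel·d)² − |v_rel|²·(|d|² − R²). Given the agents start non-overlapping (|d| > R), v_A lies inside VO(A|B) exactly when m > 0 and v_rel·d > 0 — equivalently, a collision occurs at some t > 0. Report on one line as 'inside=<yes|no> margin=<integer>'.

d = (10, 10),  |d|² = 200;  R = 3+1 = 4,  c = 200−4² = 184
v_rel = (-5, 9),  |v_rel|² = 106;  v_rel·d = (-5)·(10) + (9)·(10) = 40
106·t² − 80·t + 184 = 0  ⇒  m = 40² − 106·184 = -17904
m = -17904 < 0,  v_rel·d = 40 > 0  ⇒  outside

inside=no margin=-17904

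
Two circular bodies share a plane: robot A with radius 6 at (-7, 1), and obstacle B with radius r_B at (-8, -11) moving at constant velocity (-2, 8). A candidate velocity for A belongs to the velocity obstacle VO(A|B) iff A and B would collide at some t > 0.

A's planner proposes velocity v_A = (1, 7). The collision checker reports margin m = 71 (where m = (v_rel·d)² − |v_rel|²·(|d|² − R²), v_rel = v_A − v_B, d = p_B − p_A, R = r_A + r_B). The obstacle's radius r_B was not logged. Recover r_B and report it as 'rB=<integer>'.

m = 71
d = (-1, -12);  v_rel = (3, -1),  |v_rel|² = 10
v_rel×d = (3)·(-12) − (-1)·(-1) = -37
since m = R²·10 − (-37)²:  R² = (1369 + 71) / 10 = 144
R = √144 = 12  ⇒  r_B = 12 − 6 = 6

rB=6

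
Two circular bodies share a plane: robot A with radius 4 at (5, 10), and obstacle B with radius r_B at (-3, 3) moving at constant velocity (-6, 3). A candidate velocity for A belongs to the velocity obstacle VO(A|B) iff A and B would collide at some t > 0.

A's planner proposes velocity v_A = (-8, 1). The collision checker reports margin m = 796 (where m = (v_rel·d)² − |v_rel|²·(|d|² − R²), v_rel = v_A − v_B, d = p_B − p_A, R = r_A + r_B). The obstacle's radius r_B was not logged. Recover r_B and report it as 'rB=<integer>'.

m = 796
d = (-8, -7);  v_rel = (-2, -2),  |v_rel|² = 8
v_rel×d = (-2)·(-7) − (-2)·(-8) = -2
since m = R²·8 − (-2)²:  R² = (4 + 796) / 8 = 100
R = √100 = 10  ⇒  r_B = 10 − 4 = 6

rB=6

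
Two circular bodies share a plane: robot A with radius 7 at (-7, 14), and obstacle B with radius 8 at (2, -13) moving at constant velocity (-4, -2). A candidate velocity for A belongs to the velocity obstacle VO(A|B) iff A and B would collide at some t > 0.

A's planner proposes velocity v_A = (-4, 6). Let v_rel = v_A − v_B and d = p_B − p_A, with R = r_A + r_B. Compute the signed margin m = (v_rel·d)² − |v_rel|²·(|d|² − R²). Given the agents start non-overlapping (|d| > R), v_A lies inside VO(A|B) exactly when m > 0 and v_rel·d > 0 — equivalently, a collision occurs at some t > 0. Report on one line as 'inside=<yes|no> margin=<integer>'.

d = (9, -27),  |d|² = 810;  R = 7+8 = 15,  c = 810−15² = 585
v_rel = (0, 8),  |v_rel|² = 64;  v_rel·d = (0)·(9) + (8)·(-27) = -216
64·t² + 432·t + 585 = 0  ⇒  m = (-216)² − 64·585 = 9216
m = 9216 > 0,  v_rel·d = -216 < 0  ⇒  outside

inside=no margin=9216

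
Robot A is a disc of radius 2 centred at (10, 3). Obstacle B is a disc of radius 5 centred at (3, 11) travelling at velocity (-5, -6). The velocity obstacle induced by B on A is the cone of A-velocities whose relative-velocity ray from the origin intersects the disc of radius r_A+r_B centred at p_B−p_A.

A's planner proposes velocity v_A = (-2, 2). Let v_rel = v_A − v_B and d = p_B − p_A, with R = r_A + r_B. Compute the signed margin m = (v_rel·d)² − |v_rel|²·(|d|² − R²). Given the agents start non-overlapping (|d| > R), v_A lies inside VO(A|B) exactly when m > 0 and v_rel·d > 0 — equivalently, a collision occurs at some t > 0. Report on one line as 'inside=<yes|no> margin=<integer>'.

d = (-7, 8),  |d|² = 113;  R = 2+5 = 7,  c = 113−7² = 64
v_rel = (3, 8),  |v_rel|² = 73;  v_rel·d = (3)·(-7) + (8)·(8) = 43
73·t² − 86·t + 64 = 0  ⇒  m = 43² − 73·64 = -2823
m = -2823 < 0,  v_rel·d = 43 > 0  ⇒  outside

inside=no margin=-2823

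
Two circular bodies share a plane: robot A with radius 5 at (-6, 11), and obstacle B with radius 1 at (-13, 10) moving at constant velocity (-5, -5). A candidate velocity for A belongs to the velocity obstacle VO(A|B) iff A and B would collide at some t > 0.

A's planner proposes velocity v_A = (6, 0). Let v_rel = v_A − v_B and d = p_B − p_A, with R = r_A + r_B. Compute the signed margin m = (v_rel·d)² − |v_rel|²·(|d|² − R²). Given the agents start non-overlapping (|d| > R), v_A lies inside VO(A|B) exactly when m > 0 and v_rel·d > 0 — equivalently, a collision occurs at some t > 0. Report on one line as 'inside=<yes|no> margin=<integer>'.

d = (-7, -1),  |d|² = 50;  R = 5+1 = 6,  c = 50−6² = 14
v_rel = (11, 5),  |v_rel|² = 146;  v_rel·d = (11)·(-7) + (5)·(-1) = -82
146·t² + 164·t + 14 = 0  ⇒  m = (-82)² − 146·14 = 4680
m = 4680 > 0,  v_rel·d = -82 < 0  ⇒  outside

inside=no margin=4680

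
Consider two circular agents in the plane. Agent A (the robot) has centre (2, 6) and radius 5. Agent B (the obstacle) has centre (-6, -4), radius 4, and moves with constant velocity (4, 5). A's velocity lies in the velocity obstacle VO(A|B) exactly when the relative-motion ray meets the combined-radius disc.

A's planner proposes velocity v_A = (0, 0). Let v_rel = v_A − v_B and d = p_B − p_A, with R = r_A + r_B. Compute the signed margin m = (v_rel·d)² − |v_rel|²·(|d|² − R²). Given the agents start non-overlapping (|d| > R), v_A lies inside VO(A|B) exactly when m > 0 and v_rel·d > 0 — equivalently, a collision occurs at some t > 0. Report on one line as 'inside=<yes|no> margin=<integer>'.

d = (-8, -10),  |d|² = 164;  R = 5+4 = 9,  c = 164−9² = 83
v_rel = (-4, -5),  |v_rel|² = 41;  v_rel·d = (-4)·(-8) + (-5)·(-10) = 82
41·t² − 164·t + 83 = 0  ⇒  m = 82² − 41·83 = 3321
m = 3321 > 0,  v_rel·d = 82 > 0  ⇒  inside

inside=yes margin=3321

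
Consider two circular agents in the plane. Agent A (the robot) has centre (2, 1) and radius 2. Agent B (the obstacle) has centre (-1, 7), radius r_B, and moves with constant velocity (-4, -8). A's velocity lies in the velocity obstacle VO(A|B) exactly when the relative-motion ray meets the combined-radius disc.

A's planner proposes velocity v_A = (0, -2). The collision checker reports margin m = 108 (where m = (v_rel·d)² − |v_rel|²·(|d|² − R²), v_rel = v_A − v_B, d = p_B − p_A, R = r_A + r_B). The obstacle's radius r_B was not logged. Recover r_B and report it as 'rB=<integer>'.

m = 108
d = (-3, 6);  v_rel = (4, 6),  |v_rel|² = 52
v_rel×d = (4)·(6) − (6)·(-3) = 42
since m = R²·52 − 42²:  R² = (1764 + 108) / 52 = 36
R = √36 = 6  ⇒  r_B = 6 − 2 = 4

rB=4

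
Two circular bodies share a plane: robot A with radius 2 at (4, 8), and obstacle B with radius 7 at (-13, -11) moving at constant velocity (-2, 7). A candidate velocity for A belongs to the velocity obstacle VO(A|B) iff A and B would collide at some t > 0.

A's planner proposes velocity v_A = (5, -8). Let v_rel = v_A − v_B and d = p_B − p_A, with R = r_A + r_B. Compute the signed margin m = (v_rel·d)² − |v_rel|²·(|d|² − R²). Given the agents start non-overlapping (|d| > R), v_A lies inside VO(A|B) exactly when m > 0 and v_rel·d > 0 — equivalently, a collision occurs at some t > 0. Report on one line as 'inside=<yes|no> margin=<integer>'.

d = (-17, -19),  |d|² = 650;  R = 2+7 = 9,  c = 650−9² = 569
v_rel = (7, -15),  |v_rel|² = 274;  v_rel·d = (7)·(-17) + (-15)·(-19) = 166
274·t² − 332·t + 569 = 0  ⇒  m = 166² − 274·569 = -128350
m = -128350 < 0,  v_rel·d = 166 > 0  ⇒  outside

inside=no margin=-128350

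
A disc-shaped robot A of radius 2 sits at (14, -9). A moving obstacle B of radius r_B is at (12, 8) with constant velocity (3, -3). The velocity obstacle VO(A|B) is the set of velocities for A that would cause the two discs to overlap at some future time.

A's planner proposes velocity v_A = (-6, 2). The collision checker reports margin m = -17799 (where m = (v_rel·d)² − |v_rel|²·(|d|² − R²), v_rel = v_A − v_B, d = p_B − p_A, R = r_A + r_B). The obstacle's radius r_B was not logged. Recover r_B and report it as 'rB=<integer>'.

m = -17799
d = (-2, 17);  v_rel = (-9, 5),  |v_rel|² = 106
v_rel×d = (-9)·(17) − (5)·(-2) = -143
since m = R²·106 − (-143)²:  R² = (20449 + -17799) / 106 = 25
R = √25 = 5  ⇒  r_B = 5 − 2 = 3

rB=3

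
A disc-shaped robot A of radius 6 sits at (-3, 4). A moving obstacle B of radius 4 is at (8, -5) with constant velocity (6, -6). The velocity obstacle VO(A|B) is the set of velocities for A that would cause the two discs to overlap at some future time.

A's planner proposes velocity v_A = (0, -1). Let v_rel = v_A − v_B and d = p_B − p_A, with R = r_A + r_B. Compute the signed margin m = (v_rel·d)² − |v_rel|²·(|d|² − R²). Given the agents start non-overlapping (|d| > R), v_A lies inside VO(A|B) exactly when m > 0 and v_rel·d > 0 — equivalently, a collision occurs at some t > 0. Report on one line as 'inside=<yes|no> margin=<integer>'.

d = (11, -9),  |d|² = 202;  R = 6+4 = 10,  c = 202−10² = 102
v_rel = (-6, 5),  |v_rel|² = 61;  v_rel·d = (-6)·(11) + (5)·(-9) = -111
61·t² + 222·t + 102 = 0  ⇒  m = (-111)² − 61·102 = 6099
m = 6099 > 0,  v_rel·d = -111 < 0  ⇒  outside

inside=no margin=6099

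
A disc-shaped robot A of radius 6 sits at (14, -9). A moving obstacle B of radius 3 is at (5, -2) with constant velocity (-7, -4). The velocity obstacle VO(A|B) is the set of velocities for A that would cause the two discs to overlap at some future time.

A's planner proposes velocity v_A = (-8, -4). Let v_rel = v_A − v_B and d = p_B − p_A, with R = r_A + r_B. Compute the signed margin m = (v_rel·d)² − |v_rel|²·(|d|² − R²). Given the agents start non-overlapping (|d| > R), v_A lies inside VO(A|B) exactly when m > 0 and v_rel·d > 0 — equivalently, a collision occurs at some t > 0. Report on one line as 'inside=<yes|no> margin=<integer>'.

d = (-9, 7),  |d|² = 130;  R = 6+3 = 9,  c = 130−9² = 49
v_rel = (-1, 0),  |v_rel|² = 1;  v_rel·d = (-1)·(-9) + (0)·(7) = 9
1·t² − 18·t + 49 = 0  ⇒  m = 9² − 1·49 = 32
m = 32 > 0,  v_rel·d = 9 > 0  ⇒  inside

inside=yes margin=32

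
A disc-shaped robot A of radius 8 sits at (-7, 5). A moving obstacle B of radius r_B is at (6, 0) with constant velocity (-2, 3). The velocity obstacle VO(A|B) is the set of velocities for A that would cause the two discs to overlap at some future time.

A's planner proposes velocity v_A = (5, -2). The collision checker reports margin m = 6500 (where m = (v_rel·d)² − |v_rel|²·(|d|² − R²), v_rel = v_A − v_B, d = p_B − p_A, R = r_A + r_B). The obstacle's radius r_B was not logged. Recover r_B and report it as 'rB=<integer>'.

m = 6500
d = (13, -5);  v_rel = (7, -5),  |v_rel|² = 74
v_rel×d = (7)·(-5) − (-5)·(13) = 30
since m = R²·74 − 30²:  R² = (900 + 6500) / 74 = 100
R = √100 = 10  ⇒  r_B = 10 − 8 = 2

rB=2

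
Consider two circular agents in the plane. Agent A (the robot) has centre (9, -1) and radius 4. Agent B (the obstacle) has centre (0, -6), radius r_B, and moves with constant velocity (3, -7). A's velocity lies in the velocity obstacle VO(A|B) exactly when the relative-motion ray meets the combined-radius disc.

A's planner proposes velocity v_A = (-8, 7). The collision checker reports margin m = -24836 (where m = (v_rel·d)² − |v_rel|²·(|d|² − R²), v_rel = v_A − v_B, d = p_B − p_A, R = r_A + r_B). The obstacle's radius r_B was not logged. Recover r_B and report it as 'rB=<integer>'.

m = -24836
d = (-9, -5);  v_rel = (-11, 14),  |v_rel|² = 317
v_rel×d = (-11)·(-5) − (14)·(-9) = 181
since m = R²·317 − 181²:  R² = (32761 + -24836) / 317 = 25
R = √25 = 5  ⇒  r_B = 5 − 4 = 1

rB=1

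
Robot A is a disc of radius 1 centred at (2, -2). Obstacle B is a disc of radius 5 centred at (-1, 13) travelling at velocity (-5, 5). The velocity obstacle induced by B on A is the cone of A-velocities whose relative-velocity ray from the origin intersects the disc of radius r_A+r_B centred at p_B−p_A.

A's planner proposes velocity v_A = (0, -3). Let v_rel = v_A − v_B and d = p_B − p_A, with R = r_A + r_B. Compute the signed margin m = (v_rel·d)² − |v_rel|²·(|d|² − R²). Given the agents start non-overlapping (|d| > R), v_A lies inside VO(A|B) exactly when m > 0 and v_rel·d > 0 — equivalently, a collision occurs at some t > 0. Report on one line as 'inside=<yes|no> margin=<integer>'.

d = (-3, 15),  |d|² = 234;  R = 1+5 = 6,  c = 234−6² = 198
v_rel = (5, -8),  |v_rel|² = 89;  v_rel·d = (5)·(-3) + (-8)·(15) = -135
89·t² + 270·t + 198 = 0  ⇒  m = (-135)² − 89·198 = 603
m = 603 > 0,  v_rel·d = -135 < 0  ⇒  outside

inside=no margin=603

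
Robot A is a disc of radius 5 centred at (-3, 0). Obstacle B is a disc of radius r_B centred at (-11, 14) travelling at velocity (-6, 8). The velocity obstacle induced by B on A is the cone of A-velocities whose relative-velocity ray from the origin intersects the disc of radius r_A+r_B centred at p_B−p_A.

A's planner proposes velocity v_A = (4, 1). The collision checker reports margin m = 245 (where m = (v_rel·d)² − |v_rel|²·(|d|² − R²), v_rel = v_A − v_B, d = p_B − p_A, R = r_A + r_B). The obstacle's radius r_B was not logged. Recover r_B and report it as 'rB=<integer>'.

m = 245
d = (-8, 14);  v_rel = (10, -7),  |v_rel|² = 149
v_rel×d = (10)·(14) − (-7)·(-8) = 84
since m = R²·149 − 84²:  R² = (7056 + 245) / 149 = 49
R = √49 = 7  ⇒  r_B = 7 − 5 = 2

rB=2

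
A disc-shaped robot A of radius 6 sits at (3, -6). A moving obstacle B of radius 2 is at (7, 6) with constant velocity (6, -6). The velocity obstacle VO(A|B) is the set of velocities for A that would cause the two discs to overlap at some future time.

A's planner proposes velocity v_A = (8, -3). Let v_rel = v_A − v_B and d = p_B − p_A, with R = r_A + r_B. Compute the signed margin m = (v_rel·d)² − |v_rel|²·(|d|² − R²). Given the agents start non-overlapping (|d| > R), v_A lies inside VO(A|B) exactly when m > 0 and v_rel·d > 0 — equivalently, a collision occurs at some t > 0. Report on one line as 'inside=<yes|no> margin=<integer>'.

d = (4, 12),  |d|² = 160;  R = 6+2 = 8,  c = 160−8² = 96
v_rel = (2, 3),  |v_rel|² = 13;  v_rel·d = (2)·(4) + (3)·(12) = 44
13·t² − 88·t + 96 = 0  ⇒  m = 44² − 13·96 = 688
m = 688 > 0,  v_rel·d = 44 > 0  ⇒  inside

inside=yes margin=688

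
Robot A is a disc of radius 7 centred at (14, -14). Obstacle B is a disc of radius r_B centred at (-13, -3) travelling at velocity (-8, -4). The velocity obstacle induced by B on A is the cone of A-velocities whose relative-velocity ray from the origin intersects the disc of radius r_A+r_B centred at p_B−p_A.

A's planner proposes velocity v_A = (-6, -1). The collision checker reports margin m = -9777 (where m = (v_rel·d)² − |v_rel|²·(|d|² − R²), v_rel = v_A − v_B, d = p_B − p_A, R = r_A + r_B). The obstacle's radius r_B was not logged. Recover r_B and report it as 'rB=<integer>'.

m = -9777
d = (-27, 11);  v_rel = (2, 3),  |v_rel|² = 13
v_rel×d = (2)·(11) − (3)·(-27) = 103
since m = R²·13 − 103²:  R² = (10609 + -9777) / 13 = 64
R = √64 = 8  ⇒  r_B = 8 − 7 = 1

rB=1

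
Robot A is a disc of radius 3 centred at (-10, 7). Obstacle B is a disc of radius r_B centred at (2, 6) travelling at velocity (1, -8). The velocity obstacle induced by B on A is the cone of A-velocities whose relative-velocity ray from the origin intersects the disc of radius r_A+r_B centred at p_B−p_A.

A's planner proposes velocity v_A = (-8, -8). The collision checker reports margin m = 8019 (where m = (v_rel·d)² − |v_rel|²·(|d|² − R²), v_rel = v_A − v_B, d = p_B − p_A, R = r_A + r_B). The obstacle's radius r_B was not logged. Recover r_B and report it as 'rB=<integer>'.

m = 8019
d = (12, -1);  v_rel = (-9, 0),  |v_rel|² = 81
v_rel×d = (-9)·(-1) − (0)·(12) = 9
since m = R²·81 − 9²:  R² = (81 + 8019) / 81 = 100
R = √100 = 10  ⇒  r_B = 10 − 3 = 7

rB=7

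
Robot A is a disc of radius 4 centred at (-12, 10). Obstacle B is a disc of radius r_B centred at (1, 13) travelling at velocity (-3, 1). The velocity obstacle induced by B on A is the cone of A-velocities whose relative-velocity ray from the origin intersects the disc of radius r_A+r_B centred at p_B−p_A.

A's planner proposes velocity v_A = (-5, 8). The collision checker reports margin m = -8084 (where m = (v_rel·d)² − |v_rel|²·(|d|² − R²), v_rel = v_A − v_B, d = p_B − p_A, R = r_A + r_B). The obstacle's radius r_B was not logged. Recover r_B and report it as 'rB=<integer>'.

m = -8084
d = (13, 3);  v_rel = (-2, 7),  |v_rel|² = 53
v_rel×d = (-2)·(3) − (7)·(13) = -97
since m = R²·53 − (-97)²:  R² = (9409 + -8084) / 53 = 25
R = √25 = 5  ⇒  r_B = 5 − 4 = 1

rB=1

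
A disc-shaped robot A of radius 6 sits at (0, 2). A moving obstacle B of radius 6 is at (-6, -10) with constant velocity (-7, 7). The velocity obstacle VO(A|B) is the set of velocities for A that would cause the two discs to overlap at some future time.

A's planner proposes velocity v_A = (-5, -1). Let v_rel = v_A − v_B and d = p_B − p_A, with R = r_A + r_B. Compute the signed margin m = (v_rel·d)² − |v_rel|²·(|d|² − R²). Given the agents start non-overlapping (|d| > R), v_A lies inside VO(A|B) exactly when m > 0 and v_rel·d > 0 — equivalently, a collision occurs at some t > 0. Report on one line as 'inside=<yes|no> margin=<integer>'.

d = (-6, -12),  |d|² = 180;  R = 6+6 = 12,  c = 180−12² = 36
v_rel = (2, -8),  |v_rel|² = 68;  v_rel·d = (2)·(-6) + (-8)·(-12) = 84
68·t² − 168·t + 36 = 0  ⇒  m = 84² − 68·36 = 4608
m = 4608 > 0,  v_rel·d = 84 > 0  ⇒  inside

inside=yes margin=4608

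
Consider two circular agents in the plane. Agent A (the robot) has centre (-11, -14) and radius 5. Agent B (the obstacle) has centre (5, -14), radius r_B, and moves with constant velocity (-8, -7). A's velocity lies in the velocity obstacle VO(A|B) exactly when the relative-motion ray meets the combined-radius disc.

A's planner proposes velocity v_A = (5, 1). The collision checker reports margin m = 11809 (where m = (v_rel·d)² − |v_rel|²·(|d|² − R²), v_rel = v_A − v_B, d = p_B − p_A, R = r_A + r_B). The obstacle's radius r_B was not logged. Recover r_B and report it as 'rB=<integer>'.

m = 11809
d = (16, 0);  v_rel = (13, 8),  |v_rel|² = 233
v_rel×d = (13)·(0) − (8)·(16) = -128
since m = R²·233 − (-128)²:  R² = (16384 + 11809) / 233 = 121
R = √121 = 11  ⇒  r_B = 11 − 5 = 6

rB=6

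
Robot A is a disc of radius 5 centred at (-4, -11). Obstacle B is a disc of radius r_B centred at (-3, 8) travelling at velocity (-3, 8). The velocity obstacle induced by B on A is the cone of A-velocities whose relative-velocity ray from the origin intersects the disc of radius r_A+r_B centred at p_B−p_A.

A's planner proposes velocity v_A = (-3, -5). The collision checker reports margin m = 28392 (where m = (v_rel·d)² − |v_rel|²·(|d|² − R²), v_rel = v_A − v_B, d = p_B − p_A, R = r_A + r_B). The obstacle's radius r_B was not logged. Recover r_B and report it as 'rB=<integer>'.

m = 28392
d = (1, 19);  v_rel = (0, -13),  |v_rel|² = 169
v_rel×d = (0)·(19) − (-13)·(1) = 13
since m = R²·169 − 13²:  R² = (169 + 28392) / 169 = 169
R = √169 = 13  ⇒  r_B = 13 − 5 = 8

rB=8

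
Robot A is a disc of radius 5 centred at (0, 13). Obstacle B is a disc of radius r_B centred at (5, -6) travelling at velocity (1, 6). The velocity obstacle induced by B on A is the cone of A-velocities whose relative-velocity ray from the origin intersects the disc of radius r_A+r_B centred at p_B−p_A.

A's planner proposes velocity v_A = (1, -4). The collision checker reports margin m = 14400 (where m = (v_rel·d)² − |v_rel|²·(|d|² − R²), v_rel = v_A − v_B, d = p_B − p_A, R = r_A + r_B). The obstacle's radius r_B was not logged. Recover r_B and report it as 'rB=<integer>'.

m = 14400
d = (5, -19);  v_rel = (0, -10),  |v_rel|² = 100
v_rel×d = (0)·(-19) − (-10)·(5) = 50
since m = R²·100 − 50²:  R² = (2500 + 14400) / 100 = 169
R = √169 = 13  ⇒  r_B = 13 − 5 = 8

rB=8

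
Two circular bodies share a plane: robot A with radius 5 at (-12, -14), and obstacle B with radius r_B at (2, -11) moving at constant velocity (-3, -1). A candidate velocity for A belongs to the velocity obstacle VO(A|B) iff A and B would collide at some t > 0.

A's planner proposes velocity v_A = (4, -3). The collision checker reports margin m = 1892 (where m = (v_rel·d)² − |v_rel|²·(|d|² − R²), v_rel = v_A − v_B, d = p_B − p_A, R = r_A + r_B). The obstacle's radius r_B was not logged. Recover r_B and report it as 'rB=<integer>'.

m = 1892
d = (14, 3);  v_rel = (7, -2),  |v_rel|² = 53
v_rel×d = (7)·(3) − (-2)·(14) = 49
since m = R²·53 − 49²:  R² = (2401 + 1892) / 53 = 81
R = √81 = 9  ⇒  r_B = 9 − 5 = 4

rB=4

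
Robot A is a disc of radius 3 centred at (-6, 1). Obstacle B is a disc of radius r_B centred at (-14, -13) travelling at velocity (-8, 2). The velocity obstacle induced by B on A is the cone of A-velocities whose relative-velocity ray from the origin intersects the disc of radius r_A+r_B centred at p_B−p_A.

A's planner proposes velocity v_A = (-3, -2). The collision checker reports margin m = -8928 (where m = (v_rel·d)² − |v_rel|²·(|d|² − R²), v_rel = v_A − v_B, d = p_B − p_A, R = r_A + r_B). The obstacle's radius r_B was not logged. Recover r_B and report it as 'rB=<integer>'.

m = -8928
d = (-8, -14);  v_rel = (5, -4),  |v_rel|² = 41
v_rel×d = (5)·(-14) − (-4)·(-8) = -102
since m = R²·41 − (-102)²:  R² = (10404 + -8928) / 41 = 36
R = √36 = 6  ⇒  r_B = 6 − 3 = 3

rB=3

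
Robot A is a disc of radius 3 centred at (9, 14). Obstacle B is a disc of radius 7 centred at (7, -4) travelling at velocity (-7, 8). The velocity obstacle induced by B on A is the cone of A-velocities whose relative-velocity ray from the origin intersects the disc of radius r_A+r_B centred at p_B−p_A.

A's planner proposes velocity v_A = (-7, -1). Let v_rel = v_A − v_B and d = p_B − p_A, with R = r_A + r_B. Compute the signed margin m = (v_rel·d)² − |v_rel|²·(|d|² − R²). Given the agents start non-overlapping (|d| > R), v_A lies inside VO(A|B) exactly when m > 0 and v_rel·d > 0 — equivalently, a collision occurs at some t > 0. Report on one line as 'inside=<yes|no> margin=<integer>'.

d = (-2, -18),  |d|² = 328;  R = 3+7 = 10,  c = 328−10² = 228
v_rel = (0, -9),  |v_rel|² = 81;  v_rel·d = (0)·(-2) + (-9)·(-18) = 162
81·t² − 324·t + 228 = 0  ⇒  m = 162² − 81·228 = 7776
m = 7776 > 0,  v_rel·d = 162 > 0  ⇒  inside

inside=yes margin=7776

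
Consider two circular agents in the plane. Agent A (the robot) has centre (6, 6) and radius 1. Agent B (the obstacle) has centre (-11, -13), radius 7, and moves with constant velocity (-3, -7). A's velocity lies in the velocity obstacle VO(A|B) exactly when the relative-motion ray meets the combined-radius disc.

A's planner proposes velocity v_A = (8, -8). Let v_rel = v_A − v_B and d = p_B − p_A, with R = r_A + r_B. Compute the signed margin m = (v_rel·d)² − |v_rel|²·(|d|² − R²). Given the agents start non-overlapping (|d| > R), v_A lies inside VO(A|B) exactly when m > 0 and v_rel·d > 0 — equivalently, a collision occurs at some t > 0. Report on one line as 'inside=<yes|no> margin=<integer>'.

d = (-17, -19),  |d|² = 650;  R = 1+7 = 8,  c = 650−8² = 586
v_rel = (11, -1),  |v_rel|² = 122;  v_rel·d = (11)·(-17) + (-1)·(-19) = -168
122·t² + 336·t + 586 = 0  ⇒  m = (-168)² − 122·586 = -43268
m = -43268 < 0,  v_rel·d = -168 < 0  ⇒  outside

inside=no margin=-43268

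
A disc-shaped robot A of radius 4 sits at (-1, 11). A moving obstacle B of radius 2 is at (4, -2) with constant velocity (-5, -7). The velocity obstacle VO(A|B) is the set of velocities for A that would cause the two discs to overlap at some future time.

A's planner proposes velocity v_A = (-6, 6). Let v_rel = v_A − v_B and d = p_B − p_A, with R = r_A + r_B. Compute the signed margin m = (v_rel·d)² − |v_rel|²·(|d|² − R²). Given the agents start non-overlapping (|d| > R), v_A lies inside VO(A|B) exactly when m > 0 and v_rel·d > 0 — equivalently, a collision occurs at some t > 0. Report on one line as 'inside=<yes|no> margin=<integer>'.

d = (5, -13),  |d|² = 194;  R = 4+2 = 6,  c = 194−6² = 158
v_rel = (-1, 13),  |v_rel|² = 170;  v_rel·d = (-1)·(5) + (13)·(-13) = -174
170·t² + 348·t + 158 = 0  ⇒  m = (-174)² − 170·158 = 3416
m = 3416 > 0,  v_rel·d = -174 < 0  ⇒  outside

inside=no margin=3416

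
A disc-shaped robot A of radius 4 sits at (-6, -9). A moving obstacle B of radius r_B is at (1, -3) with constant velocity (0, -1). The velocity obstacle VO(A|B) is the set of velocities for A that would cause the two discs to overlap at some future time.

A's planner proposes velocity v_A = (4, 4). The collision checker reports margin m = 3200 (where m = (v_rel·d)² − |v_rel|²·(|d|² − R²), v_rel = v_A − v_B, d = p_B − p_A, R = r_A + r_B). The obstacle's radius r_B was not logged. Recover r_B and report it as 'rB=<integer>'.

m = 3200
d = (7, 6);  v_rel = (4, 5),  |v_rel|² = 41
v_rel×d = (4)·(6) − (5)·(7) = -11
since m = R²·41 − (-11)²:  R² = (121 + 3200) / 41 = 81
R = √81 = 9  ⇒  r_B = 9 − 4 = 5

rB=5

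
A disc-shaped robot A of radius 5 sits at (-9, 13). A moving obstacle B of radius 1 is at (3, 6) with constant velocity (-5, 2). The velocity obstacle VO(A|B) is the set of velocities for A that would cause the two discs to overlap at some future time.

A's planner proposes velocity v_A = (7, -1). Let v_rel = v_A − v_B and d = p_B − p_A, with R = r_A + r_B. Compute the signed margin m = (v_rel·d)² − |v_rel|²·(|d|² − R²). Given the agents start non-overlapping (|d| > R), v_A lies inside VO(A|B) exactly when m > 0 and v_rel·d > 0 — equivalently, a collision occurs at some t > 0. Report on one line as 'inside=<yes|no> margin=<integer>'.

d = (12, -7),  |d|² = 193;  R = 5+1 = 6,  c = 193−6² = 157
v_rel = (12, -3),  |v_rel|² = 153;  v_rel·d = (12)·(12) + (-3)·(-7) = 165
153·t² − 330·t + 157 = 0  ⇒  m = 165² − 153·157 = 3204
m = 3204 > 0,  v_rel·d = 165 > 0  ⇒  inside

inside=yes margin=3204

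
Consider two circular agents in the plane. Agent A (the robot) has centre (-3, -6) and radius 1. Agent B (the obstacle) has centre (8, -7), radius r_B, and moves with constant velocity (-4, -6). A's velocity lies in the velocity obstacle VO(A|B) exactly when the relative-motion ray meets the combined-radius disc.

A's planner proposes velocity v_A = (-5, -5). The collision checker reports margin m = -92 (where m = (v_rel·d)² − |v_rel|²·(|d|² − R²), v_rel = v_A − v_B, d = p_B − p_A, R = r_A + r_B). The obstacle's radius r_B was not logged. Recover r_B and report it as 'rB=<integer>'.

m = -92
d = (11, -1);  v_rel = (-1, 1),  |v_rel|² = 2
v_rel×d = (-1)·(-1) − (1)·(11) = -10
since m = R²·2 − (-10)²:  R² = (100 + -92) / 2 = 4
R = √4 = 2  ⇒  r_B = 2 − 1 = 1

rB=1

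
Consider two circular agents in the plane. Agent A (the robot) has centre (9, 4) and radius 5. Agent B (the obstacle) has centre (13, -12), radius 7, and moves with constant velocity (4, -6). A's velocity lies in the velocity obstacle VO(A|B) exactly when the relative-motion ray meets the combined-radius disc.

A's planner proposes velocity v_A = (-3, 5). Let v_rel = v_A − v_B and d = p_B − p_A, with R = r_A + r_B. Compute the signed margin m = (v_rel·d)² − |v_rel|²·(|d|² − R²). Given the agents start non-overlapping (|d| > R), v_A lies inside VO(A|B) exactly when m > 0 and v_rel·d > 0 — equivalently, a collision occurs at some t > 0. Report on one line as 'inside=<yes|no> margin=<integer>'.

d = (4, -16),  |d|² = 272;  R = 5+7 = 12,  c = 272−12² = 128
v_rel = (-7, 11),  |v_rel|² = 170;  v_rel·d = (-7)·(4) + (11)·(-16) = -204
170·t² + 408·t + 128 = 0  ⇒  m = (-204)² − 170·128 = 19856
m = 19856 > 0,  v_rel·d = -204 < 0  ⇒  outside

inside=no margin=19856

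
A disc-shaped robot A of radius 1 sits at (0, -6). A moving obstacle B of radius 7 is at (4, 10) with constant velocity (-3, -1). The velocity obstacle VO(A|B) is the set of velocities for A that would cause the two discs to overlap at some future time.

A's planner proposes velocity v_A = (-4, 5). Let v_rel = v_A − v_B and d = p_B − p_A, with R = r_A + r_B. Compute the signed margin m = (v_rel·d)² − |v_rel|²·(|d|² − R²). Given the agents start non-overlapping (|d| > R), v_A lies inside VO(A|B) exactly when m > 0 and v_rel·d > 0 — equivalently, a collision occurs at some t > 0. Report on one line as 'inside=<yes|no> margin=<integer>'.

d = (4, 16),  |d|² = 272;  R = 1+7 = 8,  c = 272−8² = 208
v_rel = (-1, 6),  |v_rel|² = 37;  v_rel·d = (-1)·(4) + (6)·(16) = 92
37·t² − 184·t + 208 = 0  ⇒  m = 92² − 37·208 = 768
m = 768 > 0,  v_rel·d = 92 > 0  ⇒  inside

inside=yes margin=768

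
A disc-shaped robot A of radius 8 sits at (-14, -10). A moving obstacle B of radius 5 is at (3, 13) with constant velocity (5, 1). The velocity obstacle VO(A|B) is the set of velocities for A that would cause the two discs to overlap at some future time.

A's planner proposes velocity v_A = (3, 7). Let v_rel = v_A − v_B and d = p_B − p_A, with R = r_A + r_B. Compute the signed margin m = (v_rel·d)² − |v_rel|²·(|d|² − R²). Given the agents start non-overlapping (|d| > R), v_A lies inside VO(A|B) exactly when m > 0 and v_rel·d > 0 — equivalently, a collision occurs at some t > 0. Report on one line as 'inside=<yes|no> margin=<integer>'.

d = (17, 23),  |d|² = 818;  R = 8+5 = 13,  c = 818−13² = 649
v_rel = (-2, 6),  |v_rel|² = 40;  v_rel·d = (-2)·(17) + (6)·(23) = 104
40·t² − 208·t + 649 = 0  ⇒  m = 104² − 40·649 = -15144
m = -15144 < 0,  v_rel·d = 104 > 0  ⇒  outside

inside=no margin=-15144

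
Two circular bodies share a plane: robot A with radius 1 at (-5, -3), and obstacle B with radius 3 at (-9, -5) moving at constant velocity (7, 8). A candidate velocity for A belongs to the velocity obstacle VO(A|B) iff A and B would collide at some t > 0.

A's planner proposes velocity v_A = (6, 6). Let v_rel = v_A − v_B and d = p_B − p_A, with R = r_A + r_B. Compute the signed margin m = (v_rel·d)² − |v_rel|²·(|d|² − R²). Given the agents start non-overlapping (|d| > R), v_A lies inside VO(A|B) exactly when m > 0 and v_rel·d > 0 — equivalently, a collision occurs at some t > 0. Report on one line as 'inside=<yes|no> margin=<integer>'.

d = (-4, -2),  |d|² = 20;  R = 1+3 = 4,  c = 20−4² = 4
v_rel = (-1, -2),  |v_rel|² = 5;  v_rel·d = (-1)·(-4) + (-2)·(-2) = 8
5·t² − 16·t + 4 = 0  ⇒  m = 8² − 5·4 = 44
m = 44 > 0,  v_rel·d = 8 > 0  ⇒  inside

inside=yes margin=44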